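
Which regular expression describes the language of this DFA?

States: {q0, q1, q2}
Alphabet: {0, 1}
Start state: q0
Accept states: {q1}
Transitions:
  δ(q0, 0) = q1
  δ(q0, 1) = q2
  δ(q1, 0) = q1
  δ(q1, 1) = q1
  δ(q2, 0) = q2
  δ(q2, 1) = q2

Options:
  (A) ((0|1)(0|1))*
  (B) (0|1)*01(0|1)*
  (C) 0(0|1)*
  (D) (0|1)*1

Testing sample strings against the DFA:
  '10110' -> rejected
  '010' -> accepted
  '11010' -> rejected
  '010' -> accepted
Checking each option for a counterexample:
  (A) ((0|1)(0|1))*: ε is rejected by the DFA but matches the regex → eliminated
  (B) (0|1)*01(0|1)*: '0' is accepted by the DFA but does not match the regex → eliminated
  (C) 0(0|1)*: agrees with the DFA on all strings of length ≤ 4
  (D) (0|1)*1: '0' is accepted by the DFA but does not match the regex → eliminated
Only (C) 0(0|1)* is consistent with the DFA.

Final answer: (C) 0(0|1)*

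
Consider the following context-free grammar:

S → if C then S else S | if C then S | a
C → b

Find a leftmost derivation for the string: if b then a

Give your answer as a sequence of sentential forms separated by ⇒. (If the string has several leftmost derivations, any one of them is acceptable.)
Start with S.
Step 1: the leftmost non-terminal is S; apply S → if C then S:  if C then S
Step 2: the leftmost non-terminal is C; apply C → b:  if b then S
Step 3: the leftmost non-terminal is S; apply S → a:  if b then a

Final answer: S ⇒ if C then S ⇒ if b then S ⇒ if b then a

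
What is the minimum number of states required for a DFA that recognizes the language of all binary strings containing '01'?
Language: binary strings containing '01'
Lower bound (Myhill–Nerode): the prefixes ε, 0, 01 are pairwise distinguishable:
  ε vs 01: suffix ε distinguishes them (ε is rejected, 01 is accepted)
  0 vs 01: suffix ε distinguishes them (0 is rejected, 01 is accepted)
  ε vs 0: suffix 1 distinguishes them (ε·1 = 1 is rejected, 0·1 = 01 is accepted)
So any DFA needs at least 3 states.
Upper bound: a DFA with 3 states exists (one state per class above: 'no progress', 'last symbol 0', and 'seen 01' (accepting sink)).
Minimum states: 3

Final answer: 3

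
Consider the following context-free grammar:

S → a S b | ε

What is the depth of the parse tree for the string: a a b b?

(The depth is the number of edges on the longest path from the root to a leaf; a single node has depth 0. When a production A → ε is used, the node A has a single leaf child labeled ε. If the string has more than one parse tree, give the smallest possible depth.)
The only parse tree applies S → a S b 2 times (once per matching a…b pair) and then S → ε.
The S nodes sit at depths 0, 1, …, 2; the innermost S (depth 2) has the single child ε at depth 3.
The terminal leaves a, b are at depths 1..2, so the longest root-to-leaf path is S → S → … → S → ε with 3 edges.
Depth = 3.

Final answer: 3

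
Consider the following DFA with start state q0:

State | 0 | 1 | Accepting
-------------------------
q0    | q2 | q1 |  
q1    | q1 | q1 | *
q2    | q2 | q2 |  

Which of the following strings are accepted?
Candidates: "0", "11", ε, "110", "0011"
"0": q0 → q2; q2 is not accepting → rejected
"11": q0 → q1 → q1; q1 is accepting → accepted
ε: q0; q0 is not accepting → rejected
"110": q0 → q1 → q1 → q1; q1 is accepting → accepted
"0011": q0 → q2 → q2 → q2 → q2; q2 is not accepting → rejected

Final answer: "11", "110"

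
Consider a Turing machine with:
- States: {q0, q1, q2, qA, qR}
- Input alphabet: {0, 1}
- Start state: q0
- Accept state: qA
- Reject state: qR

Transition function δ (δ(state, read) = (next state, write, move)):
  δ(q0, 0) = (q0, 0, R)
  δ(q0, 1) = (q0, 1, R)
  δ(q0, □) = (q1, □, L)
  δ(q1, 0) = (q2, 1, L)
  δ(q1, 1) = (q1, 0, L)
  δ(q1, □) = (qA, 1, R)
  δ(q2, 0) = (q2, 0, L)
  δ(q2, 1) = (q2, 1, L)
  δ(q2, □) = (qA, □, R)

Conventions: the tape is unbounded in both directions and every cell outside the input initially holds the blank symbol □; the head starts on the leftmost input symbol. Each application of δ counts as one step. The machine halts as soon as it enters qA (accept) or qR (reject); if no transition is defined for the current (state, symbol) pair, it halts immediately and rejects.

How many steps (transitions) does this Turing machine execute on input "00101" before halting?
Step 0: [q0]00101 (head at position 0)
Step 1: δ(q0, 0) = (q0, 0, R)  ⊢  0[q0]0101 (head at position 1)
Step 2: δ(q0, 0) = (q0, 0, R)  ⊢  00[q0]101 (head at position 2)
Step 3: δ(q0, 1) = (q0, 1, R)  ⊢  001[q0]01 (head at position 3)
Step 4: δ(q0, 0) = (q0, 0, R)  ⊢  0010[q0]1 (head at position 4)
Step 5: δ(q0, 1) = (q0, 1, R)  ⊢  00101[q0]□ (head at position 5)
Step 6: δ(q0, □) = (q1, □, L)  ⊢  0010[q1]1□ (head at position 4)
Step 7: δ(q1, 1) = (q1, 0, L)  ⊢  001[q1]00□ (head at position 3)
Step 8: δ(q1, 0) = (q2, 1, L)  ⊢  00[q2]110□ (head at position 2)
Step 9: δ(q2, 1) = (q2, 1, L)  ⊢  0[q2]0110□ (head at position 1)
Step 10: δ(q2, 0) = (q2, 0, L)  ⊢  [q2]00110□ (head at position 0)
Step 11: δ(q2, 0) = (q2, 0, L)  ⊢  [q2]□00110□ (head at position -1)
Step 12: δ(q2, □) = (qA, □, R)  ⊢  □[qA]00110□ (head at position 0)
The machine is in qA, so it halts and accepts.
Number of transitions executed: 12.

Final answer: 12 steps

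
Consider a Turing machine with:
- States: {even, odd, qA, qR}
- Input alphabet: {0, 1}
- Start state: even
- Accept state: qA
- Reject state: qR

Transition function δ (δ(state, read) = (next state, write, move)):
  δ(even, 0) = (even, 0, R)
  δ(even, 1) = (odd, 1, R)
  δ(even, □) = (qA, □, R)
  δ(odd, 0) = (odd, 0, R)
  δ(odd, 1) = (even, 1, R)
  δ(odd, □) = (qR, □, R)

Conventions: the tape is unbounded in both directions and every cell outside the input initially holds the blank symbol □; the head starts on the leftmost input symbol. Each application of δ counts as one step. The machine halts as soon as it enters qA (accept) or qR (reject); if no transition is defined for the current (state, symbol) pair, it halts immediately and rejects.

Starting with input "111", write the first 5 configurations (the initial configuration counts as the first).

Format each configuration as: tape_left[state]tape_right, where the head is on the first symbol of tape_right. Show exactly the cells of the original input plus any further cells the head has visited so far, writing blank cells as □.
Step 0: [even]111 (head at position 0)
Step 1: δ(even, 1) = (odd, 1, R)  ⊢  1[odd]11 (head at position 1)
Step 2: δ(odd, 1) = (even, 1, R)  ⊢  11[even]1 (head at position 2)
Step 3: δ(even, 1) = (odd, 1, R)  ⊢  111[odd]□ (head at position 3)
Step 4: δ(odd, □) = (qR, □, R)  ⊢  111□[qR]□ (head at position 4)

Final answer: [even]111 ⊢ 1[odd]11 ⊢ 11[even]1 ⊢ 111[odd]□ ⊢ 111□[qR]□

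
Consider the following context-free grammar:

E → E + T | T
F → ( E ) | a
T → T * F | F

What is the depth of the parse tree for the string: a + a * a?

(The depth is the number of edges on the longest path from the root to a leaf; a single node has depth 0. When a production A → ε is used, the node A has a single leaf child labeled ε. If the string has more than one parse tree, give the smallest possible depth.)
The grammar is unambiguous; the parse tree of a + a * a is:
E → E + T at the root (depth 0).
  Left E (depth 1) → T (2) → F (3) → a (4).
  Right T (depth 1) → T * F; that T (2) → F (3) → a (4); F (2) → a (3).
The longest root-to-leaf paths have 4 edges.
Depth = 4.

Final answer: 4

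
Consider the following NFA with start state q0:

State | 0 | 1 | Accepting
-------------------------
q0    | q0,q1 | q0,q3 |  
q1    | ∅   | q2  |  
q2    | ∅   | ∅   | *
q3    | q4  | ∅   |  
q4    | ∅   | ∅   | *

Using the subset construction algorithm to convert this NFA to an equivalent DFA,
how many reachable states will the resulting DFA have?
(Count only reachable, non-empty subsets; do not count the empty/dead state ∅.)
Start subset: {q0}
{q0}: on 0 → {q0, q1}, on 1 → {q0, q3}
{q0, q1}: on 0 → {q0, q1}, on 1 → {q0, q2, q3}
{q0, q3}: on 0 → {q0, q1, q4}, on 1 → {q0, q3}
{q0, q2, q3}: on 0 → {q0, q1, q4}, on 1 → {q0, q3}
{q0, q1, q4}: on 0 → {q0, q1}, on 1 → {q0, q2, q3}
Reachable non-empty subsets: {q0}, {q0, q1}, {q0, q3}, {q0, q2, q3}, {q0, q1, q4} — 5 in total.

Final answer: 5 states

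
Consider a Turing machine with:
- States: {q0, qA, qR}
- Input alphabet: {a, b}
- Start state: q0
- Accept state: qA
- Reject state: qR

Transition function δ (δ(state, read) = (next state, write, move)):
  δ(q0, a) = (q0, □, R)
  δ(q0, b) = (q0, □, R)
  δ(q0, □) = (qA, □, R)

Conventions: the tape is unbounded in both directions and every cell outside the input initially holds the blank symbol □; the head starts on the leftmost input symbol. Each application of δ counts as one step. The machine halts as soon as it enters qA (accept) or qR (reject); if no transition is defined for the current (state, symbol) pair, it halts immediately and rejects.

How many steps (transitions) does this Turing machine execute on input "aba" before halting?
Step 0: [q0]aba (head at position 0)
Step 1: δ(q0, a) = (q0, □, R)  ⊢  □[q0]ba (head at position 1)
Step 2: δ(q0, b) = (q0, □, R)  ⊢  □□[q0]a (head at position 2)
Step 3: δ(q0, a) = (q0, □, R)  ⊢  □□□[q0]□ (head at position 3)
Step 4: δ(q0, □) = (qA, □, R)  ⊢  □□□□[qA]□ (head at position 4)
The machine is in qA, so it halts and accepts.
Number of transitions executed: 4.

Final answer: 4 steps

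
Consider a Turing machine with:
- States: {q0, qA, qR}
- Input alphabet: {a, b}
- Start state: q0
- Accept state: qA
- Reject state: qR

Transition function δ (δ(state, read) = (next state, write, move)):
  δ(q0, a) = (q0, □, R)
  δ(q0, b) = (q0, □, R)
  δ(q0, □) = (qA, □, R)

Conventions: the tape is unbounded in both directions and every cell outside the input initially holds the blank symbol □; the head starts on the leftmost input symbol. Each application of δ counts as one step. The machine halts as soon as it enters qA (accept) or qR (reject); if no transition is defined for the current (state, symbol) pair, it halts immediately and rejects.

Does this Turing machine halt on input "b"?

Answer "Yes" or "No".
Step 0: [q0]b (head at position 0)
Step 1: δ(q0, b) = (q0, □, R)  ⊢  □[q0]□ (head at position 1)
Step 2: δ(q0, □) = (qA, □, R)  ⊢  □□[qA]□ (head at position 2)
The machine is in qA, so it halts and accepts.
It halts after 2 steps.

Final answer: Yes - halts after 2 steps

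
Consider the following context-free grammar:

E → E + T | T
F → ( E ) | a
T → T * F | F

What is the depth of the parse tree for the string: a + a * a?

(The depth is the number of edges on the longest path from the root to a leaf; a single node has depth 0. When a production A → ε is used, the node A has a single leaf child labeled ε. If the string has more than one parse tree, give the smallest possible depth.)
The grammar is unambiguous; the parse tree of a + a * a is:
E → E + T at the root (depth 0).
  Left E (depth 1) → T (2) → F (3) → a (4).
  Right T (depth 1) → T * F; that T (2) → F (3) → a (4); F (2) → a (3).
The longest root-to-leaf paths have 4 edges.
Depth = 4.

Final answer: 4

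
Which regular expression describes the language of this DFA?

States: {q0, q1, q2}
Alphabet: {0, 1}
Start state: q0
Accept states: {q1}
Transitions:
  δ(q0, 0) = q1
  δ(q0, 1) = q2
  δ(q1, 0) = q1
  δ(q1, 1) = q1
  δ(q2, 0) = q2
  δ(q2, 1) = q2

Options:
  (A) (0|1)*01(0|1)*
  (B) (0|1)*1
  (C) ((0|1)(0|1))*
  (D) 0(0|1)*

Testing sample strings against the DFA:
  '11100' -> rejected
  '0000' -> accepted
  '00010' -> accepted
  '00' -> accepted
Checking each option for a counterexample:
  (A) (0|1)*01(0|1)*: '0' is accepted by the DFA but does not match the regex → eliminated
  (B) (0|1)*1: '0' is accepted by the DFA but does not match the regex → eliminated
  (C) ((0|1)(0|1))*: ε is rejected by the DFA but matches the regex → eliminated
  (D) 0(0|1)*: agrees with the DFA on all strings of length ≤ 4
Only (D) 0(0|1)* is consistent with the DFA.

Final answer: (D) 0(0|1)*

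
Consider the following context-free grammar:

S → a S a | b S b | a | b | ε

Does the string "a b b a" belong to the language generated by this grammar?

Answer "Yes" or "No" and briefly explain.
A derivation exists: S ⇒ a S a ⇒ a b S b a ⇒ a b b a (using S → a S a, S → b S b, then S → ε).

Final answer: Yes - a valid derivation exists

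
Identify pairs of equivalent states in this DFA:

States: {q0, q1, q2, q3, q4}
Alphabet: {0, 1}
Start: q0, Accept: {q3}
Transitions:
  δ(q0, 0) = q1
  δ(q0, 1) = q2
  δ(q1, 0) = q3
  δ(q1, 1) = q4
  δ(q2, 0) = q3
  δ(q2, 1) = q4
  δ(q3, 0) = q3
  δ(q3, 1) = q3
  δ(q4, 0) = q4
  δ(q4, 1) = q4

Using the table-filling algorithm:
Round 0 – mark pairs where exactly one state is accepting: (q0,q3), (q1,q3), (q2,q3), (q3,q4)
Round 1 – newly marked: (q0,q1) [on 0: q1 vs q3, already marked]; (q0,q2) [on 0: q1 vs q3, already marked]; (q1,q4) [on 0: q3 vs q4, already marked]; (q2,q4) [on 0: q3 vs q4, already marked]
Round 2 – newly marked: (q0,q4) [on 0: q1 vs q4, already marked]
No further pairs can be marked.
(q1, q2) unmarked: δ(q1,0)=q3, δ(q2,0)=q3; δ(q1,1)=q4, δ(q2,1)=q4 → equivalent
Equivalent pairs: (q1, q2)

Final answer: Equivalent pairs: (q1, q2)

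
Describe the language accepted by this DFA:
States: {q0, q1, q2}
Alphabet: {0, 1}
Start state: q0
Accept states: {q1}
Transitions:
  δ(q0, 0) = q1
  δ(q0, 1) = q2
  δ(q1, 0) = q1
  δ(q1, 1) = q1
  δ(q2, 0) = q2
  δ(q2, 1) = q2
Analyzing the DFA structure:
Start state: q0
Accept states: {q1}
Interpreting what each state remembers (checking against the transitions):
  q0: nothing has been read yet
  q1: the first symbol was 0
  q2: the first symbol was 1 (trap state)
  δ(q0, 0): in q0 (nothing has been read yet), after reading 0 we have: the first symbol was 0 → q1
  δ(q0, 1): in q0 (nothing has been read yet), after reading 1 we have: the first symbol was 1 (trap state) → q2
  δ(q1, 0): in q1 (the first symbol was 0), after reading 0 we have: the first symbol was 0 → q1
  δ(q1, 1): in q1 (the first symbol was 0), after reading 1 we have: the first symbol was 0 → q1
  δ(q2, 0): in q2 (the first symbol was 1 (trap state)), after reading 0 we have: the first symbol was 1 (trap state) → q2
  δ(q2, 1): in q2 (the first symbol was 1 (trap state)), after reading 1 we have: the first symbol was 1 (trap state) → q2
A string is accepted iff it ends in {q1}, i.e. the first symbol was 0.
Language: All binary strings starting with 0

Final answer: All binary strings starting with 0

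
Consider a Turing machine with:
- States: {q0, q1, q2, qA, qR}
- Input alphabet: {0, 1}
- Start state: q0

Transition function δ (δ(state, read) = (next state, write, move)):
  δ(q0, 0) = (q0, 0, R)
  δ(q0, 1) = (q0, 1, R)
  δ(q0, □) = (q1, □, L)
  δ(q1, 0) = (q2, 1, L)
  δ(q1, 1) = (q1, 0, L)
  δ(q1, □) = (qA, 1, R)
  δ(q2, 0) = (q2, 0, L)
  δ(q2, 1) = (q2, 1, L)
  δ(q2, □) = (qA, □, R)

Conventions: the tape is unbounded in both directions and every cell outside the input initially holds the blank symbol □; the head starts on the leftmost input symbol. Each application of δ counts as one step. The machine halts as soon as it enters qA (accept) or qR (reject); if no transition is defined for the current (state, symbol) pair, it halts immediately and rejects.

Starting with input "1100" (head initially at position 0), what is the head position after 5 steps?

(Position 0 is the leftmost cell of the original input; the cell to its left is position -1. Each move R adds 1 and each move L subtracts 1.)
Step 0: [q0]1100 (head at position 0)
Step 1: δ(q0, 1) = (q0, 1, R)  ⊢  1[q0]100 (head at position 1)
Step 2: δ(q0, 1) = (q0, 1, R)  ⊢  11[q0]00 (head at position 2)
Step 3: δ(q0, 0) = (q0, 0, R)  ⊢  110[q0]0 (head at position 3)
Step 4: δ(q0, 0) = (q0, 0, R)  ⊢  1100[q0]□ (head at position 4)
Step 5: δ(q0, □) = (q1, □, L)  ⊢  110[q1]0□ (head at position 3)
Head position after 5 steps: 3

Final answer: Position 3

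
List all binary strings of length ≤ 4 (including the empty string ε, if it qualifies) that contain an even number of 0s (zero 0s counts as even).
Checking every binary string of length 0 to 4:
  Length 0: accepted: ε | rejected: (none)
  Length 1: accepted: 1 | rejected: 0
  Length 2: accepted: 00, 11 | rejected: 01, 10
  Length 3: accepted: 001, 010, 100, 111 | rejected: 000, 011, 101, 110
  Length 4: accepted: 0000, 0011, 0101, 0110, 1001, 1010, 1100, 1111 | rejected: 0001, 0010, 0100, 0111, 1000, 1011, 1101, 1110
Total: 16 string(s).

Final answer: ε, 1, 00, 11, 001, 010, 100, 111, 0000, 0011, 0101, 0110, 1001, 1010, 1100, 1111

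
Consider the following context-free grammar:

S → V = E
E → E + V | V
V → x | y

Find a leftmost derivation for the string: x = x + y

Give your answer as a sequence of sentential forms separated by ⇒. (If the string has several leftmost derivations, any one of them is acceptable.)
Start with S.
Step 1: the leftmost non-terminal is S; apply S → V = E:  V = E
Step 2: the leftmost non-terminal is V; apply V → x:  x = E
Step 3: the leftmost non-terminal is E; apply E → E + V:  x = E + V
Step 4: the leftmost non-terminal is E; apply E → V:  x = V + V
Step 5: the leftmost non-terminal is V; apply V → x:  x = x + V
Step 6: the leftmost non-terminal is V; apply V → y:  x = x + y

Final answer: S ⇒ V = E ⇒ x = E ⇒ x = E + V ⇒ x = V + V ⇒ x = x + V ⇒ x = x + y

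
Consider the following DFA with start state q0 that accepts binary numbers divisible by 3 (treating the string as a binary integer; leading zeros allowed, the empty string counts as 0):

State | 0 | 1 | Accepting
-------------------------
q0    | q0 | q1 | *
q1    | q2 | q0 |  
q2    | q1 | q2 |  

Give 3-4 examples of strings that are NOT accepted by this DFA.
Any strings that end in a non-accepting state work; for example:
"101": q0 → q1 → q2 → q2; q2 is not accepting → rejected
"111": q0 → q1 → q0 → q1; q1 is not accepting → rejected
"0010": q0 → q0 → q0 → q1 → q2; q2 is not accepting → rejected
"1000": q0 → q1 → q2 → q1 → q2; q2 is not accepting → rejected

Final answer: "101", "111", "0010", "1000"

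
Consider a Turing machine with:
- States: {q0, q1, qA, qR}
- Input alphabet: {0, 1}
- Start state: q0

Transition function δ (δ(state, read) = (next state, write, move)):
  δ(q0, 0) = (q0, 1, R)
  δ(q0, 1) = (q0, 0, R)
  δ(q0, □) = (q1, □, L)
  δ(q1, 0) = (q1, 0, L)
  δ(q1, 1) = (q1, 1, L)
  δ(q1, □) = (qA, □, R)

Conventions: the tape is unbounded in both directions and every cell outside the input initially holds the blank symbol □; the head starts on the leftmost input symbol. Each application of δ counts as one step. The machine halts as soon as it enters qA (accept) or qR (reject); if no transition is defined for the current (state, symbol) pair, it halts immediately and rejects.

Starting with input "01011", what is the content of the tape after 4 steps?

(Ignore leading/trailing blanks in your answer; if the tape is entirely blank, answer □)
Step 0: [q0]01011 (head at position 0)
Step 1: δ(q0, 0) = (q0, 1, R)  ⊢  1[q0]1011 (head at position 1)
Step 2: δ(q0, 1) = (q0, 0, R)  ⊢  10[q0]011 (head at position 2)
Step 3: δ(q0, 0) = (q0, 1, R)  ⊢  101[q0]11 (head at position 3)
Step 4: δ(q0, 1) = (q0, 0, R)  ⊢  1010[q0]1 (head at position 4)
Tape after 4 steps (ignoring surrounding blanks): 10101

Final answer: Tape: 10101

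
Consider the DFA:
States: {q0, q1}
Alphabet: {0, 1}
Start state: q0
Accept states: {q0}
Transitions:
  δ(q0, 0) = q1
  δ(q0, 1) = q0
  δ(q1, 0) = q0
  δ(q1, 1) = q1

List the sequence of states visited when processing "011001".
Starting at q0
Read '0': q0 -> q1
Read '1': q1 -> q1
Read '1': q1 -> q1
Read '0': q1 -> q0
Read '0': q0 -> q1
Read '1': q1 -> q1

Final answer: q0 -> q1 -> q1 -> q1 -> q0 -> q1 -> q1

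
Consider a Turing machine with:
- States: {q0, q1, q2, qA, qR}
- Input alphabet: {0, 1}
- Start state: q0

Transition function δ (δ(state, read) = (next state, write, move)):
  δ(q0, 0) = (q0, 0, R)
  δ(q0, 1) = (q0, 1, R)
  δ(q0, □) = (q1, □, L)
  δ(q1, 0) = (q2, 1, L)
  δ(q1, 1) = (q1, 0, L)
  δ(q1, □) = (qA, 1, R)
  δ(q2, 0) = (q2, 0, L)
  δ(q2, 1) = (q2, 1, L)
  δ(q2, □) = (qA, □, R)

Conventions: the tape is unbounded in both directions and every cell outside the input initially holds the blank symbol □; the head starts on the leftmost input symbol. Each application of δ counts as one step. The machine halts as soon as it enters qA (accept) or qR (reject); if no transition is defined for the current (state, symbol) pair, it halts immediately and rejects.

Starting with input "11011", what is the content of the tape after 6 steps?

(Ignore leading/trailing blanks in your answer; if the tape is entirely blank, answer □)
Step 0: [q0]11011 (head at position 0)
Step 1: δ(q0, 1) = (q0, 1, R)  ⊢  1[q0]1011 (head at position 1)
Step 2: δ(q0, 1) = (q0, 1, R)  ⊢  11[q0]011 (head at position 2)
Step 3: δ(q0, 0) = (q0, 0, R)  ⊢  110[q0]11 (head at position 3)
Step 4: δ(q0, 1) = (q0, 1, R)  ⊢  1101[q0]1 (head at position 4)
Step 5: δ(q0, 1) = (q0, 1, R)  ⊢  11011[q0]□ (head at position 5)
Step 6: δ(q0, □) = (q1, □, L)  ⊢  1101[q1]1□ (head at position 4)
Tape after 6 steps (ignoring surrounding blanks): 11011

Final answer: Tape: 11011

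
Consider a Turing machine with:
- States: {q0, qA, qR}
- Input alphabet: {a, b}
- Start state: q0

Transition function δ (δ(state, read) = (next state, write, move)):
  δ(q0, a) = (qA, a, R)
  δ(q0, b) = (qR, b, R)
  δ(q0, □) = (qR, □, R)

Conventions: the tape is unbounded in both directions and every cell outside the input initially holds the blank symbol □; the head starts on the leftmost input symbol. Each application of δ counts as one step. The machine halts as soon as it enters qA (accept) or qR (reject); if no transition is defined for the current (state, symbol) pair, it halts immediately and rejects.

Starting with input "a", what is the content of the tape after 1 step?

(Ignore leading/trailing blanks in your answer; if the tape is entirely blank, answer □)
Step 0: [q0]a (head at position 0)
Step 1: δ(q0, a) = (qA, a, R)  ⊢  a[qA]□ (head at position 1)
Tape after 1 step (ignoring surrounding blanks): a

Final answer: Tape: a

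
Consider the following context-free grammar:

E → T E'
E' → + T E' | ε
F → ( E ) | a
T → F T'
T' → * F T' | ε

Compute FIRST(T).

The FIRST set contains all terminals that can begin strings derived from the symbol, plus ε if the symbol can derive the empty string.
FIRST(F): F → ( E ) contributes '(' and F → a contributes 'a', so FIRST(F) = {(, a}. F is not nullable.
FIRST(T): T → F T' begins with F, and F is not nullable, so FIRST(T) = FIRST(F) = {(, a}.

Final answer: {(, a}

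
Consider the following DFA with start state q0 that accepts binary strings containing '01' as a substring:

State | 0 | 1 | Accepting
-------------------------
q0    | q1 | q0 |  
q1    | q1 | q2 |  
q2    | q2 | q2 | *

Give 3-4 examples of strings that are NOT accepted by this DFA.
Any strings that end in a non-accepting state work; for example:
"100": q0 → q0 → q1 → q1; q1 is not accepting → rejected
"110": q0 → q0 → q0 → q1; q1 is not accepting → rejected
"111": q0 → q0 → q0 → q0; q0 is not accepting → rejected
"1100": q0 → q0 → q0 → q1 → q1; q1 is not accepting → rejected

Final answer: "100", "110", "111", "1100"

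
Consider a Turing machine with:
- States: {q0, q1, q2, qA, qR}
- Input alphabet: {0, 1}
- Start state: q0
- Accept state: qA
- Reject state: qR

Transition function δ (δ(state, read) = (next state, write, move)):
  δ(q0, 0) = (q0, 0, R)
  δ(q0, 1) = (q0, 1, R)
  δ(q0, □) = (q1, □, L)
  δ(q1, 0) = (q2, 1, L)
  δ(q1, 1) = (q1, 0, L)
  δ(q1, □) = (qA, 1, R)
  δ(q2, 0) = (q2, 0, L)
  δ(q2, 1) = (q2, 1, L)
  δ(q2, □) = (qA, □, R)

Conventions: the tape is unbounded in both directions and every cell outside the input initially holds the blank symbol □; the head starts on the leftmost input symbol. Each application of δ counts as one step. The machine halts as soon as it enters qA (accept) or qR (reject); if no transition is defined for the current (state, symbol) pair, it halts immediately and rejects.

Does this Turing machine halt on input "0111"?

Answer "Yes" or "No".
Step 0: [q0]0111 (head at position 0)
Step 1: δ(q0, 0) = (q0, 0, R)  ⊢  0[q0]111 (head at position 1)
Step 2: δ(q0, 1) = (q0, 1, R)  ⊢  01[q0]11 (head at position 2)
Step 3: δ(q0, 1) = (q0, 1, R)  ⊢  011[q0]1 (head at position 3)
Step 4: δ(q0, 1) = (q0, 1, R)  ⊢  0111[q0]□ (head at position 4)
Step 5: δ(q0, □) = (q1, □, L)  ⊢  011[q1]1□ (head at position 3)
Step 6: δ(q1, 1) = (q1, 0, L)  ⊢  01[q1]10□ (head at position 2)
Step 7: δ(q1, 1) = (q1, 0, L)  ⊢  0[q1]100□ (head at position 1)
Step 8: δ(q1, 1) = (q1, 0, L)  ⊢  [q1]0000□ (head at position 0)
Step 9: δ(q1, 0) = (q2, 1, L)  ⊢  [q2]□1000□ (head at position -1)
Step 10: δ(q2, □) = (qA, □, R)  ⊢  □[qA]1000□ (head at position 0)
The machine is in qA, so it halts and accepts.
It halts after 10 steps.

Final answer: Yes - halts after 10 steps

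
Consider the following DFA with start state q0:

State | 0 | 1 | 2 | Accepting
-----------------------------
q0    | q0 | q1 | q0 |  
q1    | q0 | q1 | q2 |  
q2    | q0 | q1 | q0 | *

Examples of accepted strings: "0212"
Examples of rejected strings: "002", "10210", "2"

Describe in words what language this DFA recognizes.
strings over {0,1,2} ending with '12'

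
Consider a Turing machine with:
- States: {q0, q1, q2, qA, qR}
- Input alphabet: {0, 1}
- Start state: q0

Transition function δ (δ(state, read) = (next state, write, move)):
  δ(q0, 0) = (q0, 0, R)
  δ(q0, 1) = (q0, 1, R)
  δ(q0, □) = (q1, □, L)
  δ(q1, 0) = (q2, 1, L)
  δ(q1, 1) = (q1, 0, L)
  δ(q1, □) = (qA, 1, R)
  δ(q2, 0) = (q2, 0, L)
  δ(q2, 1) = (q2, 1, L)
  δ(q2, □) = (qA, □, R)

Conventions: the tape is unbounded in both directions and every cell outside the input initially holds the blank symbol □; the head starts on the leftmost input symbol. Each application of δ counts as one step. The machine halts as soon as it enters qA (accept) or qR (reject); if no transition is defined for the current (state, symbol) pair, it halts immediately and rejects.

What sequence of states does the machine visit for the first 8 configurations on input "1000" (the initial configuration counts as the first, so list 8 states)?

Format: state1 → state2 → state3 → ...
Step 0: [q0]1000 (head at position 0)
Step 1: δ(q0, 1) = (q0, 1, R)  ⊢  1[q0]000 (head at position 1)
Step 2: δ(q0, 0) = (q0, 0, R)  ⊢  10[q0]00 (head at position 2)
Step 3: δ(q0, 0) = (q0, 0, R)  ⊢  100[q0]0 (head at position 3)
Step 4: δ(q0, 0) = (q0, 0, R)  ⊢  1000[q0]□ (head at position 4)
Step 5: δ(q0, □) = (q1, □, L)  ⊢  100[q1]0□ (head at position 3)
Step 6: δ(q1, 0) = (q2, 1, L)  ⊢  10[q2]01□ (head at position 2)
Step 7: δ(q2, 0) = (q2, 0, L)  ⊢  1[q2]001□ (head at position 1)
Reading off the states of these 8 configurations: q0 → q0 → q0 → q0 → q0 → q1 → q2 → q2

Final answer: q0 → q0 → q0 → q0 → q0 → q1 → q2 → q2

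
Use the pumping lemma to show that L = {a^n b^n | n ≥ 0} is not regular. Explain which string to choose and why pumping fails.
Language: L = {a^n b^n | n ≥ 0} (equal numbers of a's followed by b's)
Step 1: Assume for contradiction that L is regular, with pumping length p.
Step 2: Choose s = a^p b^p. Then s ∈ L (it has p a's followed by p b's) and |s| ≥ p.
Step 3: Consider any decomposition s = xyz with |xy| ≤ p and |y| > 0. Since |xy| ≤ p and the first p symbols of s are all a's, y = a^k for some k with 1 ≤ k ≤ p.
Step 4: Pumping up (i = 2): xy²z = a^(p+k) b^p, which has more a's than b's, so xy²z ∉ L.
This contradicts the pumping lemma, so L is not regular.

Final answer: Choose s = a^p b^p. Since |xy| ≤ p, y = a^k with k ≥ 1. Then xy²z = a^(p+k) b^p ∉ L.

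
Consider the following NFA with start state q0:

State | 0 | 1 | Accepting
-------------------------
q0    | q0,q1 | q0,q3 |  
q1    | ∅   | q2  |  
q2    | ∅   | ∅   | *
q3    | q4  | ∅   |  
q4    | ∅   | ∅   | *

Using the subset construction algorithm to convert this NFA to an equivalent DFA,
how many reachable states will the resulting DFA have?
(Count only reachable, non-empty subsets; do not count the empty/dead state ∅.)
Start subset: {q0}
{q0}: on 0 → {q0, q1}, on 1 → {q0, q3}
{q0, q1}: on 0 → {q0, q1}, on 1 → {q0, q2, q3}
{q0, q3}: on 0 → {q0, q1, q4}, on 1 → {q0, q3}
{q0, q2, q3}: on 0 → {q0, q1, q4}, on 1 → {q0, q3}
{q0, q1, q4}: on 0 → {q0, q1}, on 1 → {q0, q2, q3}
Reachable non-empty subsets: {q0}, {q0, q1}, {q0, q3}, {q0, q2, q3}, {q0, q1, q4} — 5 in total.

Final answer: 5 states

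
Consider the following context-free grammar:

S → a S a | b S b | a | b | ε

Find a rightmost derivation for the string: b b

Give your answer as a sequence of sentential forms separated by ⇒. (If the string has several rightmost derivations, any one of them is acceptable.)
Start with S.
Step 1: the rightmost non-terminal is S; apply S → b S b:  b S b
Step 2: the rightmost non-terminal is S; apply S → ε:  b b

Final answer: S ⇒ b S b ⇒ b b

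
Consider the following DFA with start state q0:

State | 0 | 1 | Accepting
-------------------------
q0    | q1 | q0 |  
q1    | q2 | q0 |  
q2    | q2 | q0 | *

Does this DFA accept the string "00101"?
Start in q0.
Read '0': q0 → q1
Read '0': q1 → q2
Read '1': q2 → q0
Read '0': q0 → q1
Read '1': q1 → q0
Final state q0 is not accepting, so the string is rejected.

Final answer: No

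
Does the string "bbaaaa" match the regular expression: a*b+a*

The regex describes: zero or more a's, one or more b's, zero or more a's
Yes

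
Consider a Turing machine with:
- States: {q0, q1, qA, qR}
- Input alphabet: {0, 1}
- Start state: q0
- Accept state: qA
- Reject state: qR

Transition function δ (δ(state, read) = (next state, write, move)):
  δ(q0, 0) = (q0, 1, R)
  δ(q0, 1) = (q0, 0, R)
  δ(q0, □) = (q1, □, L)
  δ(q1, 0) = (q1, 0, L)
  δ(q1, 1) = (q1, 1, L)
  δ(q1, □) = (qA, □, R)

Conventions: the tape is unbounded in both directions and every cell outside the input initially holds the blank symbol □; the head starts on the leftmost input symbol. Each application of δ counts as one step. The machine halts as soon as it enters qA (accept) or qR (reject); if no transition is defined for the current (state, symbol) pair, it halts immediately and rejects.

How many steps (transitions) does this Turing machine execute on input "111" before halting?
Step 0: [q0]111 (head at position 0)
Step 1: δ(q0, 1) = (q0, 0, R)  ⊢  0[q0]11 (head at position 1)
Step 2: δ(q0, 1) = (q0, 0, R)  ⊢  00[q0]1 (head at position 2)
Step 3: δ(q0, 1) = (q0, 0, R)  ⊢  000[q0]□ (head at position 3)
Step 4: δ(q0, □) = (q1, □, L)  ⊢  00[q1]0□ (head at position 2)
Step 5: δ(q1, 0) = (q1, 0, L)  ⊢  0[q1]00□ (head at position 1)
Step 6: δ(q1, 0) = (q1, 0, L)  ⊢  [q1]000□ (head at position 0)
Step 7: δ(q1, 0) = (q1, 0, L)  ⊢  [q1]□000□ (head at position -1)
Step 8: δ(q1, □) = (qA, □, R)  ⊢  □[qA]000□ (head at position 0)
The machine is in qA, so it halts and accepts.
Number of transitions executed: 8.

Final answer: 8 steps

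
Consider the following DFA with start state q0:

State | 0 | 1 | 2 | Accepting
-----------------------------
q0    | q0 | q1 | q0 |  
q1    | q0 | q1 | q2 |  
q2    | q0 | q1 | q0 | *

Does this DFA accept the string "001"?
Start in q0.
Read '0': q0 → q0
Read '0': q0 → q0
Read '1': q0 → q1
Final state q1 is not accepting, so the string is rejected.

Final answer: No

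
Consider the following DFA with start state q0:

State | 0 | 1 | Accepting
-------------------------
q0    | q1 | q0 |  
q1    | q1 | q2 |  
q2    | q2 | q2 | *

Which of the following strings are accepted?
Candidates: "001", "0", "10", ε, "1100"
"001": q0 → q1 → q1 → q2; q2 is accepting → accepted
"0": q0 → q1; q1 is not accepting → rejected
"10": q0 → q0 → q1; q1 is not accepting → rejected
ε: q0; q0 is not accepting → rejected
"1100": q0 → q0 → q0 → q1 → q1; q1 is not accepting → rejected

Final answer: "001"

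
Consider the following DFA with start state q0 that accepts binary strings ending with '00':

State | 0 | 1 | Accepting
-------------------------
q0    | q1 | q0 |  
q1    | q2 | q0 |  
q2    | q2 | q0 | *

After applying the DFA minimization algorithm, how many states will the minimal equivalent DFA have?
All 3 states are reachable from q0, so none can be removed as unreachable.
Table-filling: first mark every (accepting, non-accepting) pair as distinguishable (accepting: {q2}; non-accepting: {q0, q1}).
Round 1: (q0, q1) on '0' go to q1 and q2, already distinguishable → mark.
Every pair of states is distinguishable, so the DFA is already minimal.
Equivalence classes: {q0}, {q1}, {q2} → 3 states.

Final answer: 3 states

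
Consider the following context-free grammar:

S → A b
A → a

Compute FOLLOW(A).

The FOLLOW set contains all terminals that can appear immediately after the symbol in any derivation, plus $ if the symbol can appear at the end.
A occurs only in S → A b, where it is immediately followed by the terminal b. So FOLLOW(A) = {b}.

Final answer: {b}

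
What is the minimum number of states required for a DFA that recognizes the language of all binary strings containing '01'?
Language: binary strings containing '01'
Lower bound (Myhill–Nerode): the prefixes ε, 0, 01 are pairwise distinguishable:
  ε vs 01: suffix ε distinguishes them (ε is rejected, 01 is accepted)
  0 vs 01: suffix ε distinguishes them (0 is rejected, 01 is accepted)
  ε vs 0: suffix 1 distinguishes them (ε·1 = 1 is rejected, 0·1 = 01 is accepted)
So any DFA needs at least 3 states.
Upper bound: a DFA with 3 states exists (one state per class above: 'no progress', 'last symbol 0', and 'seen 01' (accepting sink)).
Minimum states: 3

Final answer: 3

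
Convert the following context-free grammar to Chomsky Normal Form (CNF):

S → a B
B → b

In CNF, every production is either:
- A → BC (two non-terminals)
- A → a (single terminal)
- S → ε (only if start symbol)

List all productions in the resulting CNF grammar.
The grammar has no ε-productions or unit productions to eliminate.
S → a B has terminal a in a right-hand side of length ≥ 2: introduce T_a → a and use T_a in place of a.
B → b is already in CNF (single terminal) – keep it.
S → a B becomes S → T_a B.
Resulting CNF grammar (3 productions): T_a → a; B → b; S → T_a B

Final answer: T_a → a; B → b; S → T_a B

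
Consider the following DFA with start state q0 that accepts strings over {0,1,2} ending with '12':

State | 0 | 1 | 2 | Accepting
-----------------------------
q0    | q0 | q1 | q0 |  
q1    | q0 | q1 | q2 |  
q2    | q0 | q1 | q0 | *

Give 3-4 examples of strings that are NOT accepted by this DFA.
Any strings that end in a non-accepting state work; for example:
"200": q0 → q0 → q0 → q0; q0 is not accepting → rejected
"1102": q0 → q1 → q1 → q0 → q0; q0 is not accepting → rejected
"1221": q0 → q1 → q2 → q0 → q1; q1 is not accepting → rejected
"2121": q0 → q0 → q1 → q2 → q1; q1 is not accepting → rejected

Final answer: "200", "1102", "1221", "2121"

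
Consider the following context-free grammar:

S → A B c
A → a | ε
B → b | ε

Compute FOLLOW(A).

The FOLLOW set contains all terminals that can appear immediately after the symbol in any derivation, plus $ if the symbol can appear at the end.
A occurs in S → A B c followed by B c. Add FIRST(B) minus ε = {b}; B is nullable (B → ε), so what follows B can also follow A: the terminal c. FOLLOW(A) = {b, c}.

Final answer: {b, c}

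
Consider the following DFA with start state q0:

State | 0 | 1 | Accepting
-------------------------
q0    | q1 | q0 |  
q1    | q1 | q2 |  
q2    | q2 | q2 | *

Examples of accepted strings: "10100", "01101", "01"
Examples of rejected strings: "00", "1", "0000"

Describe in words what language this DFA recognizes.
binary strings containing '01' as a substring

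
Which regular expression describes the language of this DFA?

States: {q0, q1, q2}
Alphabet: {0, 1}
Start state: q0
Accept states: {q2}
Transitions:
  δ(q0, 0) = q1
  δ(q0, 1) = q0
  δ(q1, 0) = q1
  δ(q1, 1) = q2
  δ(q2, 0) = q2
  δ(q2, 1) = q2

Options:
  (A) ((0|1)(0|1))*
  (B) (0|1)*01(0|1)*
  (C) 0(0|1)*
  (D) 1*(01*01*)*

Testing sample strings against the DFA:
  '000' -> rejected
  '111' -> rejected
  '0100' -> accepted
  '11010' -> accepted
Checking each option for a counterexample:
  (A) ((0|1)(0|1))*: ε is rejected by the DFA but matches the regex → eliminated
  (B) (0|1)*01(0|1)*: agrees with the DFA on all strings of length ≤ 4
  (C) 0(0|1)*: '0' is rejected by the DFA but matches the regex → eliminated
  (D) 1*(01*01*)*: ε is rejected by the DFA but matches the regex → eliminated
Only (B) (0|1)*01(0|1)* is consistent with the DFA.

Final answer: (B) (0|1)*01(0|1)*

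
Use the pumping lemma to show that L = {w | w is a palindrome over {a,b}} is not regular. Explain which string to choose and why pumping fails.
Language: L = {w | w is a palindrome over {a,b}} (strings that read the same forwards and backwards)
Step 1: Assume for contradiction that L is regular, with pumping length p.
Step 2: Choose s = a^p b a^p. Then s ∈ L (it reads the same forwards and backwards) and |s| ≥ p.
Step 3: Consider any decomposition s = xyz with |xy| ≤ p and |y| > 0. Since |xy| ≤ p and the first p symbols of s are all a's, y = a^k for some k with 1 ≤ k ≤ p.
Step 4: Pumping up (i = 2): xy²z = a^(p+k) b a^p. Its reverse is a^p b a^(p+k) ≠ a^(p+k) b a^p (the single b is no longer in the middle), so xy²z is not a palindrome and xy²z ∉ L.
This contradicts the pumping lemma, so L is not regular.

Final answer: Choose s = a^p b a^p. Since |xy| ≤ p, y = a^k with k ≥ 1. Then xy²z = a^(p+k) b a^p is not a palindrome, so ∉ L.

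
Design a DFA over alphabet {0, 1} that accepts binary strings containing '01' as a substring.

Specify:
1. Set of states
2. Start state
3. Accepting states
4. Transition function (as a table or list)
One valid DFA (any DFA recognizing the same language is acceptable):
States: {q0, q1, q2}
Start: q0
Accepting: {q2}
Transitions (accepting states marked with *):
State | 0 | 1 | Accepting
-------------------------
q0    | q1 | q0 |  
q1    | q1 | q2 |  
q2    | q2 | q2 | *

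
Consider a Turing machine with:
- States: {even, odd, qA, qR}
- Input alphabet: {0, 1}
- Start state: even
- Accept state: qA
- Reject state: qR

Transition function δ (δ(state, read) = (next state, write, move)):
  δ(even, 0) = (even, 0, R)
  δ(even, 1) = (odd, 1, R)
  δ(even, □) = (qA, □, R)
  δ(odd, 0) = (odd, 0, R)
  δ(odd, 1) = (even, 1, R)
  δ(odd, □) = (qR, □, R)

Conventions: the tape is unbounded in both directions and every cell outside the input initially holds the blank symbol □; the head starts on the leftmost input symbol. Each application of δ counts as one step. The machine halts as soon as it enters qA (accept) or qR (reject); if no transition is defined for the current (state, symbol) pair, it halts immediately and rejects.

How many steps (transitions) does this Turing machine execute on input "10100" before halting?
Step 0: [even]10100 (head at position 0)
Step 1: δ(even, 1) = (odd, 1, R)  ⊢  1[odd]0100 (head at position 1)
Step 2: δ(odd, 0) = (odd, 0, R)  ⊢  10[odd]100 (head at position 2)
Step 3: δ(odd, 1) = (even, 1, R)  ⊢  101[even]00 (head at position 3)
Step 4: δ(even, 0) = (even, 0, R)  ⊢  1010[even]0 (head at position 4)
Step 5: δ(even, 0) = (even, 0, R)  ⊢  10100[even]□ (head at position 5)
Step 6: δ(even, □) = (qA, □, R)  ⊢  10100□[qA]□ (head at position 6)
The machine is in qA, so it halts and accepts.
Number of transitions executed: 6.

Final answer: 6 steps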